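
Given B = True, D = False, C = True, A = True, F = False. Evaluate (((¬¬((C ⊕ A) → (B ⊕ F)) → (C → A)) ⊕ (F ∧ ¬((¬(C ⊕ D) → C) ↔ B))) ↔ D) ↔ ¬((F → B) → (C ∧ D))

Substituting B=True, D=False, C=True, A=True, F=False:
C ⊕ A = True ⊕ True = False
B ⊕ F = True ⊕ False = True
(C ⊕ A) → (B ⊕ F) = False → True = True
¬((C ⊕ A) → (B ⊕ F)) = ¬True = False
¬¬((C ⊕ A) → (B ⊕ F)) = ¬False = True
C → A = True → True = True
¬¬((C ⊕ A) → (B ⊕ F)) → (C → A) = True → True = True
C ⊕ D = True ⊕ False = True
¬(C ⊕ D) = ¬True = False
¬(C ⊕ D) → C = False → True = True
(¬(C ⊕ D) → C) ↔ B = True ↔ True = True
¬((¬(C ⊕ D) → C) ↔ B) = ¬True = False
F ∧ ¬((¬(C ⊕ D) → C) ↔ B) = False ∧ False = False
(¬¬((C ⊕ A) → (B ⊕ F)) → (C → A)) ⊕ (F ∧ ¬((¬(C ⊕ D) → C) ↔ B)) = True ⊕ False = True
((¬¬((C ⊕ A) → (B ⊕ F)) → (C → A)) ⊕ (F ∧ ¬((¬(C ⊕ D) → C) ↔ B))) ↔ D = True ↔ False = False
F → B = False → True = True
C ∧ D = True ∧ False = False
(F → B) → (C ∧ D) = True → False = False
¬((F → B) → (C ∧ D)) = ¬False = True
(((¬¬((C ⊕ A) → (B ⊕ F)) → (C → A)) ⊕ (F ∧ ¬((¬(C ⊕ D) → C) ↔ B))) ↔ D) ↔ ¬((F → B) → (C ∧ D)) = False ↔ True = False

False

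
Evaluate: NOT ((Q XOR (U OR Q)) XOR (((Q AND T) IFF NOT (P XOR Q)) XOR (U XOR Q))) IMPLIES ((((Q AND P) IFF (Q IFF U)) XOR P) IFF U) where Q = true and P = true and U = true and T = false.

false

Substituting Q=true, P=true, U=true, T=false:
U OR Q = true OR true = true
Q XOR (U OR Q) = true XOR true = false
Q AND T = true AND false = false
P XOR Q = true XOR true = false
NOT (P XOR Q) = NOT false = true
(Q AND T) IFF NOT (P XOR Q) = false IFF true = false
U XOR Q = true XOR true = false
((Q AND T) IFF NOT (P XOR Q)) XOR (U XOR Q) = false XOR false = false
(Q XOR (U OR Q)) XOR (((Q AND T) IFF NOT (P XOR Q)) XOR (U XOR Q)) = false XOR false = false
NOT ((Q XOR (U OR Q)) XOR (((Q AND T) IFF NOT (P XOR Q)) XOR (U XOR Q))) = NOT false = true
Q AND P = true AND true = true
Q IFF U = true IFF true = true
(Q AND P) IFF (Q IFF U) = true IFF true = true
((Q AND P) IFF (Q IFF U)) XOR P = true XOR true = false
(((Q AND P) IFF (Q IFF U)) XOR P) IFF U = false IFF true = false
NOT ((Q XOR (U OR Q)) XOR (((Q AND T) IFF NOT (P XOR Q)) XOR (U XOR Q))) IMPLIES ((((Q AND P) IFF (Q IFF U)) XOR P) IFF U) = true IMPLIES false = false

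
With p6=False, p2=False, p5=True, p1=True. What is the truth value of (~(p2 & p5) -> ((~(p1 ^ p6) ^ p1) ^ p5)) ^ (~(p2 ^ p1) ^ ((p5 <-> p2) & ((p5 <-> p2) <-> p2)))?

Substituting p6=False, p2=False, p5=True, p1=True:
p2 & p5 = False & True = False
~(p2 & p5) = ~False = True
p1 ^ p6 = True ^ False = True
~(p1 ^ p6) = ~True = False
~(p1 ^ p6) ^ p1 = False ^ True = True
(~(p1 ^ p6) ^ p1) ^ p5 = True ^ True = False
~(p2 & p5) -> ((~(p1 ^ p6) ^ p1) ^ p5) = True -> False = False
p2 ^ p1 = False ^ True = True
~(p2 ^ p1) = ~True = False
p5 <-> p2 = True <-> False = False
p5 <-> p2 = True <-> False = False
(p5 <-> p2) <-> p2 = False <-> False = True
(p5 <-> p2) & ((p5 <-> p2) <-> p2) = False & True = False
~(p2 ^ p1) ^ ((p5 <-> p2) & ((p5 <-> p2) <-> p2)) = False ^ False = False
(~(p2 & p5) -> ((~(p1 ^ p6) ^ p1) ^ p5)) ^ (~(p2 ^ p1) ^ ((p5 <-> p2) & ((p5 <-> p2) <-> p2))) = False ^ False = False

False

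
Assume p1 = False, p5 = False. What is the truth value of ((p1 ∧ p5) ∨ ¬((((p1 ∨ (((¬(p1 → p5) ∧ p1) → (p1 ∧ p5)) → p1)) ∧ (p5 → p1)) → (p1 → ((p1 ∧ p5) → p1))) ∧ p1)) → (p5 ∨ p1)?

False

p1 ∧ p5 = False ∧ False = False
p1 → p5 = False → False = True
¬(p1 → p5) = ¬True = False
¬(p1 → p5) ∧ p1 = False ∧ False = False
p1 ∧ p5 = False ∧ False = False
(¬(p1 → p5) ∧ p1) → (p1 ∧ p5) = False → False = True
((¬(p1 → p5) ∧ p1) → (p1 ∧ p5)) → p1 = True → False = False
p1 ∨ (((¬(p1 → p5) ∧ p1) → (p1 ∧ p5)) → p1) = False ∨ False = False
p5 → p1 = False → False = True
(p1 ∨ (((¬(p1 → p5) ∧ p1) → (p1 ∧ p5)) → p1)) ∧ (p5 → p1) = False ∧ True = False
p1 ∧ p5 = False ∧ False = False
(p1 ∧ p5) → p1 = False → False = True
p1 → ((p1 ∧ p5) → p1) = False → True = True
((p1 ∨ (((¬(p1 → p5) ∧ p1) → (p1 ∧ p5)) → p1)) ∧ (p5 → p1)) → (p1 → ((p1 ∧ p5) → p1)) = False → True = True
(((p1 ∨ (((¬(p1 → p5) ∧ p1) → (p1 ∧ p5)) → p1)) ∧ (p5 → p1)) → (p1 → ((p1 ∧ p5) → p1))) ∧ p1 = True ∧ False = False
¬((((p1 ∨ (((¬(p1 → p5) ∧ p1) → (p1 ∧ p5)) → p1)) ∧ (p5 → p1)) → (p1 → ((p1 ∧ p5) → p1))) ∧ p1) = ¬False = True
(p1 ∧ p5) ∨ ¬((((p1 ∨ (((¬(p1 → p5) ∧ p1) → (p1 ∧ p5)) → p1)) ∧ (p5 → p1)) → (p1 → ((p1 ∧ p5) → p1))) ∧ p1) = False ∨ True = True
p5 ∨ p1 = False ∨ False = False
((p1 ∧ p5) ∨ ¬((((p1 ∨ (((¬(p1 → p5) ∧ p1) → (p1 ∧ p5)) → p1)) ∧ (p5 → p1)) → (p1 → ((p1 ∧ p5) → p1))) ∧ p1)) → (p5 ∨ p1) = True → False = False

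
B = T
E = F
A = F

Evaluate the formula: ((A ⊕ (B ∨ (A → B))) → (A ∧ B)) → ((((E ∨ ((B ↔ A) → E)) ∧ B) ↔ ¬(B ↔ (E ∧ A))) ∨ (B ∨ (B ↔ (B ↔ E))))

T

A → B = F → T = T
B ∨ (A → B) = T ∨ T = T
A ⊕ (B ∨ (A → B)) = F ⊕ T = T
A ∧ B = F ∧ T = F
(A ⊕ (B ∨ (A → B))) → (A ∧ B) = T → F = F
B ↔ A = T ↔ F = F
(B ↔ A) → E = F → F = T
E ∨ ((B ↔ A) → E) = F ∨ T = T
(E ∨ ((B ↔ A) → E)) ∧ B = T ∧ T = T
E ∧ A = F ∧ F = F
B ↔ (E ∧ A) = T ↔ F = F
¬(B ↔ (E ∧ A)) = ¬F = T
((E ∨ ((B ↔ A) → E)) ∧ B) ↔ ¬(B ↔ (E ∧ A)) = T ↔ T = T
B ↔ E = T ↔ F = F
B ↔ (B ↔ E) = T ↔ F = F
B ∨ (B ↔ (B ↔ E)) = T ∨ F = T
(((E ∨ ((B ↔ A) → E)) ∧ B) ↔ ¬(B ↔ (E ∧ A))) ∨ (B ∨ (B ↔ (B ↔ E))) = T ∨ T = T
((A ⊕ (B ∨ (A → B))) → (A ∧ B)) → ((((E ∨ ((B ↔ A) → E)) ∧ B) ↔ ¬(B ↔ (E ∧ A))) ∨ (B ∨ (B ↔ (B ↔ E)))) = F → T = T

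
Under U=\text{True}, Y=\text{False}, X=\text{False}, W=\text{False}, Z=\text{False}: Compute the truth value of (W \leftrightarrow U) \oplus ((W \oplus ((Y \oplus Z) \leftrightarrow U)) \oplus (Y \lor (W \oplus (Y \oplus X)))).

\text{False}

Substituting U=\text{True}, Y=\text{False}, X=\text{False}, W=\text{False}, Z=\text{False}:
W \leftrightarrow U = \text{False} \leftrightarrow \text{True} = \text{False}
Y \oplus Z = \text{False} \oplus \text{False} = \text{False}
(Y \oplus Z) \leftrightarrow U = \text{False} \leftrightarrow \text{True} = \text{False}
W \oplus ((Y \oplus Z) \leftrightarrow U) = \text{False} \oplus \text{False} = \text{False}
Y \oplus X = \text{False} \oplus \text{False} = \text{False}
W \oplus (Y \oplus X) = \text{False} \oplus \text{False} = \text{False}
Y \lor (W \oplus (Y \oplus X)) = \text{False} \lor \text{False} = \text{False}
(W \oplus ((Y \oplus Z) \leftrightarrow U)) \oplus (Y \lor (W \oplus (Y \oplus X))) = \text{False} \oplus \text{False} = \text{False}
(W \leftrightarrow U) \oplus ((W \oplus ((Y \oplus Z) \leftrightarrow U)) \oplus (Y \lor (W \oplus (Y \oplus X)))) = \text{False} \oplus \text{False} = \text{False}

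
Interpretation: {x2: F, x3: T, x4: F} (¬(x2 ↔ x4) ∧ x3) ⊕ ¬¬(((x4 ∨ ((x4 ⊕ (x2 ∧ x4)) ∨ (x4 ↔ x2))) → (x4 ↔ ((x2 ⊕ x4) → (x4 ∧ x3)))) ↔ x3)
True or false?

x2 ↔ x4 = F ↔ F = T
¬(x2 ↔ x4) = ¬T = F
¬(x2 ↔ x4) ∧ x3 = F ∧ T = F
x2 ∧ x4 = F ∧ F = F
x4 ⊕ (x2 ∧ x4) = F ⊕ F = F
x4 ↔ x2 = F ↔ F = T
(x4 ⊕ (x2 ∧ x4)) ∨ (x4 ↔ x2) = F ∨ T = T
x4 ∨ ((x4 ⊕ (x2 ∧ x4)) ∨ (x4 ↔ x2)) = F ∨ T = T
x2 ⊕ x4 = F ⊕ F = F
x4 ∧ x3 = F ∧ T = F
(x2 ⊕ x4) → (x4 ∧ x3) = F → F = T
x4 ↔ ((x2 ⊕ x4) → (x4 ∧ x3)) = F ↔ T = F
(x4 ∨ ((x4 ⊕ (x2 ∧ x4)) ∨ (x4 ↔ x2))) → (x4 ↔ ((x2 ⊕ x4) → (x4 ∧ x3))) = T → F = F
((x4 ∨ ((x4 ⊕ (x2 ∧ x4)) ∨ (x4 ↔ x2))) → (x4 ↔ ((x2 ⊕ x4) → (x4 ∧ x3)))) ↔ x3 = F ↔ T = F
¬(((x4 ∨ ((x4 ⊕ (x2 ∧ x4)) ∨ (x4 ↔ x2))) → (x4 ↔ ((x2 ⊕ x4) → (x4 ∧ x3)))) ↔ x3) = ¬F = T
¬¬(((x4 ∨ ((x4 ⊕ (x2 ∧ x4)) ∨ (x4 ↔ x2))) → (x4 ↔ ((x2 ⊕ x4) → (x4 ∧ x3)))) ↔ x3) = ¬T = F
(¬(x2 ↔ x4) ∧ x3) ⊕ ¬¬(((x4 ∨ ((x4 ⊕ (x2 ∧ x4)) ∨ (x4 ↔ x2))) → (x4 ↔ ((x2 ⊕ x4) → (x4 ∧ x3)))) ↔ x3) = F ⊕ F = F

F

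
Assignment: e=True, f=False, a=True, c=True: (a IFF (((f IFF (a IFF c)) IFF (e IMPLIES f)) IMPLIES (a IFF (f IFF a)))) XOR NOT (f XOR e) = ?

False

a IFF c = True IFF True = True
f IFF (a IFF c) = False IFF True = False
e IMPLIES f = True IMPLIES False = False
(f IFF (a IFF c)) IFF (e IMPLIES f) = False IFF False = True
f IFF a = False IFF True = False
a IFF (f IFF a) = True IFF False = False
((f IFF (a IFF c)) IFF (e IMPLIES f)) IMPLIES (a IFF (f IFF a)) = True IMPLIES False = False
a IFF (((f IFF (a IFF c)) IFF (e IMPLIES f)) IMPLIES (a IFF (f IFF a))) = True IFF False = False
f XOR e = False XOR True = True
NOT (f XOR e) = NOT True = False
(a IFF (((f IFF (a IFF c)) IFF (e IMPLIES f)) IMPLIES (a IFF (f IFF a)))) XOR NOT (f XOR e) = False XOR False = False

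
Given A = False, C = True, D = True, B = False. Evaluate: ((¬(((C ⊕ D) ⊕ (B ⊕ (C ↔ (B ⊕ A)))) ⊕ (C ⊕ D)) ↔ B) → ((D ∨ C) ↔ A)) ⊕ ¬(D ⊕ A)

C ⊕ D = True ⊕ True = False
B ⊕ A = False ⊕ False = False
C ↔ (B ⊕ A) = True ↔ False = False
B ⊕ (C ↔ (B ⊕ A)) = False ⊕ False = False
(C ⊕ D) ⊕ (B ⊕ (C ↔ (B ⊕ A))) = False ⊕ False = False
C ⊕ D = True ⊕ True = False
((C ⊕ D) ⊕ (B ⊕ (C ↔ (B ⊕ A)))) ⊕ (C ⊕ D) = False ⊕ False = False
¬(((C ⊕ D) ⊕ (B ⊕ (C ↔ (B ⊕ A)))) ⊕ (C ⊕ D)) = ¬False = True
¬(((C ⊕ D) ⊕ (B ⊕ (C ↔ (B ⊕ A)))) ⊕ (C ⊕ D)) ↔ B = True ↔ False = False
D ∨ C = True ∨ True = True
(D ∨ C) ↔ A = True ↔ False = False
(¬(((C ⊕ D) ⊕ (B ⊕ (C ↔ (B ⊕ A)))) ⊕ (C ⊕ D)) ↔ B) → ((D ∨ C) ↔ A) = False → False = True
D ⊕ A = True ⊕ False = True
¬(D ⊕ A) = ¬True = False
((¬(((C ⊕ D) ⊕ (B ⊕ (C ↔ (B ⊕ A)))) ⊕ (C ⊕ D)) ↔ B) → ((D ∨ C) ↔ A)) ⊕ ¬(D ⊕ A) = True ⊕ False = True

True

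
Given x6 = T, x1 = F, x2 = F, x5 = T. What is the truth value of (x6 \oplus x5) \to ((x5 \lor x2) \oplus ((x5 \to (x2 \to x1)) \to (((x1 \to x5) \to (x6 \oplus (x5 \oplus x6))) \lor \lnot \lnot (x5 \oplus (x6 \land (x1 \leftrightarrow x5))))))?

x6 \oplus x5 = T \oplus T = F
x5 \lor x2 = T \lor F = T
x2 \to x1 = F \to F = T
x5 \to (x2 \to x1) = T \to T = T
x1 \to x5 = F \to T = T
x5 \oplus x6 = T \oplus T = F
x6 \oplus (x5 \oplus x6) = T \oplus F = T
(x1 \to x5) \to (x6 \oplus (x5 \oplus x6)) = T \to T = T
x1 \leftrightarrow x5 = F \leftrightarrow T = F
x6 \land (x1 \leftrightarrow x5) = T \land F = F
x5 \oplus (x6 \land (x1 \leftrightarrow x5)) = T \oplus F = T
\lnot (x5 \oplus (x6 \land (x1 \leftrightarrow x5))) = \lnot T = F
\lnot \lnot (x5 \oplus (x6 \land (x1 \leftrightarrow x5))) = \lnot F = T
((x1 \to x5) \to (x6 \oplus (x5 \oplus x6))) \lor \lnot \lnot (x5 \oplus (x6 \land (x1 \leftrightarrow x5))) = T \lor T = T
(x5 \to (x2 \to x1)) \to (((x1 \to x5) \to (x6 \oplus (x5 \oplus x6))) \lor \lnot \lnot (x5 \oplus (x6 \land (x1 \leftrightarrow x5)))) = T \to T = T
(x5 \lor x2) \oplus ((x5 \to (x2 \to x1)) \to (((x1 \to x5) \to (x6 \oplus (x5 \oplus x6))) \lor \lnot \lnot (x5 \oplus (x6 \land (x1 \leftrightarrow x5))))) = T \oplus T = F
(x6 \oplus x5) \to ((x5 \lor x2) \oplus ((x5 \to (x2 \to x1)) \to (((x1 \to x5) \to (x6 \oplus (x5 \oplus x6))) \lor \lnot \lnot (x5 \oplus (x6 \land (x1 \leftrightarrow x5)))))) = F \to F = T

T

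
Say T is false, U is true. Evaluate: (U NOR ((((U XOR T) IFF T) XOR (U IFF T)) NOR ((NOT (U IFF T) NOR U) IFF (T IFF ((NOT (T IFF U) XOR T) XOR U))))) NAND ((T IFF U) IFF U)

true

U XOR T = true XOR false = true
(U XOR T) IFF T = true IFF false = false
U IFF T = true IFF false = false
((U XOR T) IFF T) XOR (U IFF T) = false XOR false = false
U IFF T = true IFF false = false
NOT (U IFF T) = NOT false = true
NOT (U IFF T) NOR U = true NOR true = false
T IFF U = false IFF true = false
NOT (T IFF U) = NOT false = true
NOT (T IFF U) XOR T = true XOR false = true
(NOT (T IFF U) XOR T) XOR U = true XOR true = false
T IFF ((NOT (T IFF U) XOR T) XOR U) = false IFF false = true
(NOT (U IFF T) NOR U) IFF (T IFF ((NOT (T IFF U) XOR T) XOR U)) = false IFF true = false
(((U XOR T) IFF T) XOR (U IFF T)) NOR ((NOT (U IFF T) NOR U) IFF (T IFF ((NOT (T IFF U) XOR T) XOR U))) = false NOR false = true
U NOR ((((U XOR T) IFF T) XOR (U IFF T)) NOR ((NOT (U IFF T) NOR U) IFF (T IFF ((NOT (T IFF U) XOR T) XOR U)))) = true NOR true = false
T IFF U = false IFF true = false
(T IFF U) IFF U = false IFF true = false
(U NOR ((((U XOR T) IFF T) XOR (U IFF T)) NOR ((NOT (U IFF T) NOR U) IFF (T IFF ((NOT (T IFF U) XOR T) XOR U))))) NAND ((T IFF U) IFF U) = false NAND false = true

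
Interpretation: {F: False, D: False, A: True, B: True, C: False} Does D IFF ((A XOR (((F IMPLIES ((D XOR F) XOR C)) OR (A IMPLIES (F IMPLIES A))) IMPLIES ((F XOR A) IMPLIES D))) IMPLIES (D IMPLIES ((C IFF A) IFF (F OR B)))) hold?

False

D XOR F = False XOR False = False
(D XOR F) XOR C = False XOR False = False
F IMPLIES ((D XOR F) XOR C) = False IMPLIES False = True
F IMPLIES A = False IMPLIES True = True
A IMPLIES (F IMPLIES A) = True IMPLIES True = True
(F IMPLIES ((D XOR F) XOR C)) OR (A IMPLIES (F IMPLIES A)) = True OR True = True
F XOR A = False XOR True = True
(F XOR A) IMPLIES D = True IMPLIES False = False
((F IMPLIES ((D XOR F) XOR C)) OR (A IMPLIES (F IMPLIES A))) IMPLIES ((F XOR A) IMPLIES D) = True IMPLIES False = False
A XOR (((F IMPLIES ((D XOR F) XOR C)) OR (A IMPLIES (F IMPLIES A))) IMPLIES ((F XOR A) IMPLIES D)) = True XOR False = True
C IFF A = False IFF True = False
F OR B = False OR True = True
(C IFF A) IFF (F OR B) = False IFF True = False
D IMPLIES ((C IFF A) IFF (F OR B)) = False IMPLIES False = True
(A XOR (((F IMPLIES ((D XOR F) XOR C)) OR (A IMPLIES (F IMPLIES A))) IMPLIES ((F XOR A) IMPLIES D))) IMPLIES (D IMPLIES ((C IFF A) IFF (F OR B))) = True IMPLIES True = True
D IFF ((A XOR (((F IMPLIES ((D XOR F) XOR C)) OR (A IMPLIES (F IMPLIES A))) IMPLIES ((F XOR A) IMPLIES D))) IMPLIES (D IMPLIES ((C IFF A) IFF (F OR B)))) = False IFF True = False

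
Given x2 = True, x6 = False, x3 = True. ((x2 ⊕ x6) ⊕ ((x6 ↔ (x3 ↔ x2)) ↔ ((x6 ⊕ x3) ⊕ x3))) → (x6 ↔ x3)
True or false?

True

Substituting x2=True, x6=False, x3=True:
x2 ⊕ x6 = True ⊕ False = True
x3 ↔ x2 = True ↔ True = True
x6 ↔ (x3 ↔ x2) = False ↔ True = False
x6 ⊕ x3 = False ⊕ True = True
(x6 ⊕ x3) ⊕ x3 = True ⊕ True = False
(x6 ↔ (x3 ↔ x2)) ↔ ((x6 ⊕ x3) ⊕ x3) = False ↔ False = True
(x2 ⊕ x6) ⊕ ((x6 ↔ (x3 ↔ x2)) ↔ ((x6 ⊕ x3) ⊕ x3)) = True ⊕ True = False
x6 ↔ x3 = False ↔ True = False
((x2 ⊕ x6) ⊕ ((x6 ↔ (x3 ↔ x2)) ↔ ((x6 ⊕ x3) ⊕ x3))) → (x6 ↔ x3) = False → False = True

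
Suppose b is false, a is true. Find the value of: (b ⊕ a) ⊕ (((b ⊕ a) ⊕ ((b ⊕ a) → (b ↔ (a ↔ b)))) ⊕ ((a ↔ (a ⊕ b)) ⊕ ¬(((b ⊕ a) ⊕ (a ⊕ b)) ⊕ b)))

b ⊕ a = False ⊕ True = True
b ⊕ a = False ⊕ True = True
b ⊕ a = False ⊕ True = True
a ↔ b = True ↔ False = False
b ↔ (a ↔ b) = False ↔ False = True
(b ⊕ a) → (b ↔ (a ↔ b)) = True → True = True
(b ⊕ a) ⊕ ((b ⊕ a) → (b ↔ (a ↔ b))) = True ⊕ True = False
a ⊕ b = True ⊕ False = True
a ↔ (a ⊕ b) = True ↔ True = True
b ⊕ a = False ⊕ True = True
a ⊕ b = True ⊕ False = True
(b ⊕ a) ⊕ (a ⊕ b) = True ⊕ True = False
((b ⊕ a) ⊕ (a ⊕ b)) ⊕ b = False ⊕ False = False
¬(((b ⊕ a) ⊕ (a ⊕ b)) ⊕ b) = ¬False = True
(a ↔ (a ⊕ b)) ⊕ ¬(((b ⊕ a) ⊕ (a ⊕ b)) ⊕ b) = True ⊕ True = False
((b ⊕ a) ⊕ ((b ⊕ a) → (b ↔ (a ↔ b)))) ⊕ ((a ↔ (a ⊕ b)) ⊕ ¬(((b ⊕ a) ⊕ (a ⊕ b)) ⊕ b)) = False ⊕ False = False
(b ⊕ a) ⊕ (((b ⊕ a) ⊕ ((b ⊕ a) → (b ↔ (a ↔ b)))) ⊕ ((a ↔ (a ⊕ b)) ⊕ ¬(((b ⊕ a) ⊕ (a ⊕ b)) ⊕ b))) = True ⊕ False = True

True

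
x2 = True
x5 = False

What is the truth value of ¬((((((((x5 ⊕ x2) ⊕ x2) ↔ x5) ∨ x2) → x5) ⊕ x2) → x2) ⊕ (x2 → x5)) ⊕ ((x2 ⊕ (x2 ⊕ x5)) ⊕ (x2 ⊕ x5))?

True

x5 ⊕ x2 = False ⊕ True = True
(x5 ⊕ x2) ⊕ x2 = True ⊕ True = False
((x5 ⊕ x2) ⊕ x2) ↔ x5 = False ↔ False = True
(((x5 ⊕ x2) ⊕ x2) ↔ x5) ∨ x2 = True ∨ True = True
((((x5 ⊕ x2) ⊕ x2) ↔ x5) ∨ x2) → x5 = True → False = False
(((((x5 ⊕ x2) ⊕ x2) ↔ x5) ∨ x2) → x5) ⊕ x2 = False ⊕ True = True
((((((x5 ⊕ x2) ⊕ x2) ↔ x5) ∨ x2) → x5) ⊕ x2) → x2 = True → True = True
x2 → x5 = True → False = False
(((((((x5 ⊕ x2) ⊕ x2) ↔ x5) ∨ x2) → x5) ⊕ x2) → x2) ⊕ (x2 → x5) = True ⊕ False = True
¬((((((((x5 ⊕ x2) ⊕ x2) ↔ x5) ∨ x2) → x5) ⊕ x2) → x2) ⊕ (x2 → x5)) = ¬True = False
x2 ⊕ x5 = True ⊕ False = True
x2 ⊕ (x2 ⊕ x5) = True ⊕ True = False
x2 ⊕ x5 = True ⊕ False = True
(x2 ⊕ (x2 ⊕ x5)) ⊕ (x2 ⊕ x5) = False ⊕ True = True
¬((((((((x5 ⊕ x2) ⊕ x2) ↔ x5) ∨ x2) → x5) ⊕ x2) → x2) ⊕ (x2 → x5)) ⊕ ((x2 ⊕ (x2 ⊕ x5)) ⊕ (x2 ⊕ x5)) = False ⊕ True = True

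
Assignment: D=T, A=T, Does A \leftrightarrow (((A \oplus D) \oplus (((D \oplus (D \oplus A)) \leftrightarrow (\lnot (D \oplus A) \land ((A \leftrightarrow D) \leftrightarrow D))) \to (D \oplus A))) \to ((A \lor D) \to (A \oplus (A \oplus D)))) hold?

Substituting D=T, A=T:
A \oplus D = T \oplus T = F
D \oplus A = T \oplus T = F
D \oplus (D \oplus A) = T \oplus F = T
D \oplus A = T \oplus T = F
\lnot (D \oplus A) = \lnot F = T
A \leftrightarrow D = T \leftrightarrow T = T
(A \leftrightarrow D) \leftrightarrow D = T \leftrightarrow T = T
\lnot (D \oplus A) \land ((A \leftrightarrow D) \leftrightarrow D) = T \land T = T
(D \oplus (D \oplus A)) \leftrightarrow (\lnot (D \oplus A) \land ((A \leftrightarrow D) \leftrightarrow D)) = T \leftrightarrow T = T
D \oplus A = T \oplus T = F
((D \oplus (D \oplus A)) \leftrightarrow (\lnot (D \oplus A) \land ((A \leftrightarrow D) \leftrightarrow D))) \to (D \oplus A) = T \to F = F
(A \oplus D) \oplus (((D \oplus (D \oplus A)) \leftrightarrow (\lnot (D \oplus A) \land ((A \leftrightarrow D) \leftrightarrow D))) \to (D \oplus A)) = F \oplus F = F
A \lor D = T \lor T = T
A \oplus D = T \oplus T = F
A \oplus (A \oplus D) = T \oplus F = T
(A \lor D) \to (A \oplus (A \oplus D)) = T \to T = T
((A \oplus D) \oplus (((D \oplus (D \oplus A)) \leftrightarrow (\lnot (D \oplus A) \land ((A \leftrightarrow D) \leftrightarrow D))) \to (D \oplus A))) \to ((A \lor D) \to (A \oplus (A \oplus D))) = F \to T = T
A \leftrightarrow (((A \oplus D) \oplus (((D \oplus (D \oplus A)) \leftrightarrow (\lnot (D \oplus A) \land ((A \leftrightarrow D) \leftrightarrow D))) \to (D \oplus A))) \to ((A \lor D) \to (A \oplus (A \oplus D)))) = T \leftrightarrow T = T

T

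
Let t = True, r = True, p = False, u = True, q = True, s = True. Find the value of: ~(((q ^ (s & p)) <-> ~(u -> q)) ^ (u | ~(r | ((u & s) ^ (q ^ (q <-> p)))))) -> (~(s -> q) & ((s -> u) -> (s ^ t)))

True

s & p = True & False = False
q ^ (s & p) = True ^ False = True
u -> q = True -> True = True
~(u -> q) = ~True = False
(q ^ (s & p)) <-> ~(u -> q) = True <-> False = False
u & s = True & True = True
q <-> p = True <-> False = False
q ^ (q <-> p) = True ^ False = True
(u & s) ^ (q ^ (q <-> p)) = True ^ True = False
r | ((u & s) ^ (q ^ (q <-> p))) = True | False = True
~(r | ((u & s) ^ (q ^ (q <-> p)))) = ~True = False
u | ~(r | ((u & s) ^ (q ^ (q <-> p)))) = True | False = True
((q ^ (s & p)) <-> ~(u -> q)) ^ (u | ~(r | ((u & s) ^ (q ^ (q <-> p))))) = False ^ True = True
~(((q ^ (s & p)) <-> ~(u -> q)) ^ (u | ~(r | ((u & s) ^ (q ^ (q <-> p)))))) = ~True = False
s -> q = True -> True = True
~(s -> q) = ~True = False
s -> u = True -> True = True
s ^ t = True ^ True = False
(s -> u) -> (s ^ t) = True -> False = False
~(s -> q) & ((s -> u) -> (s ^ t)) = False & False = False
~(((q ^ (s & p)) <-> ~(u -> q)) ^ (u | ~(r | ((u & s) ^ (q ^ (q <-> p)))))) -> (~(s -> q) & ((s -> u) -> (s ^ t))) = False -> False = True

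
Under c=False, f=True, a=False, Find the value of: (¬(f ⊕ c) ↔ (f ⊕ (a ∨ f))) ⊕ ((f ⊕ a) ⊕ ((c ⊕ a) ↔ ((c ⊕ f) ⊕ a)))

False

f ⊕ c = True ⊕ False = True
¬(f ⊕ c) = ¬True = False
a ∨ f = False ∨ True = True
f ⊕ (a ∨ f) = True ⊕ True = False
¬(f ⊕ c) ↔ (f ⊕ (a ∨ f)) = False ↔ False = True
f ⊕ a = True ⊕ False = True
c ⊕ a = False ⊕ False = False
c ⊕ f = False ⊕ True = True
(c ⊕ f) ⊕ a = True ⊕ False = True
(c ⊕ a) ↔ ((c ⊕ f) ⊕ a) = False ↔ True = False
(f ⊕ a) ⊕ ((c ⊕ a) ↔ ((c ⊕ f) ⊕ a)) = True ⊕ False = True
(¬(f ⊕ c) ↔ (f ⊕ (a ∨ f))) ⊕ ((f ⊕ a) ⊕ ((c ⊕ a) ↔ ((c ⊕ f) ⊕ a))) = True ⊕ True = False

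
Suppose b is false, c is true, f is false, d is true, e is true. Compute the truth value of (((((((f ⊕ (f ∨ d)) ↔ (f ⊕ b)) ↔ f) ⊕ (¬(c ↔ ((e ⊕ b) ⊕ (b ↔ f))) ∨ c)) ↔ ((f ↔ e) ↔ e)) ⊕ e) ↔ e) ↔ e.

Substituting b=F, c=T, f=F, d=T, e=T:
f ∨ d = F ∨ T = T
f ⊕ (f ∨ d) = F ⊕ T = T
f ⊕ b = F ⊕ F = F
(f ⊕ (f ∨ d)) ↔ (f ⊕ b) = T ↔ F = F
((f ⊕ (f ∨ d)) ↔ (f ⊕ b)) ↔ f = F ↔ F = T
e ⊕ b = T ⊕ F = T
b ↔ f = F ↔ F = T
(e ⊕ b) ⊕ (b ↔ f) = T ⊕ T = F
c ↔ ((e ⊕ b) ⊕ (b ↔ f)) = T ↔ F = F
¬(c ↔ ((e ⊕ b) ⊕ (b ↔ f))) = ¬F = T
¬(c ↔ ((e ⊕ b) ⊕ (b ↔ f))) ∨ c = T ∨ T = T
(((f ⊕ (f ∨ d)) ↔ (f ⊕ b)) ↔ f) ⊕ (¬(c ↔ ((e ⊕ b) ⊕ (b ↔ f))) ∨ c) = T ⊕ T = F
f ↔ e = F ↔ T = F
(f ↔ e) ↔ e = F ↔ T = F
((((f ⊕ (f ∨ d)) ↔ (f ⊕ b)) ↔ f) ⊕ (¬(c ↔ ((e ⊕ b) ⊕ (b ↔ f))) ∨ c)) ↔ ((f ↔ e) ↔ e) = F ↔ F = T
(((((f ⊕ (f ∨ d)) ↔ (f ⊕ b)) ↔ f) ⊕ (¬(c ↔ ((e ⊕ b) ⊕ (b ↔ f))) ∨ c)) ↔ ((f ↔ e) ↔ e)) ⊕ e = T ⊕ T = F
((((((f ⊕ (f ∨ d)) ↔ (f ⊕ b)) ↔ f) ⊕ (¬(c ↔ ((e ⊕ b) ⊕ (b ↔ f))) ∨ c)) ↔ ((f ↔ e) ↔ e)) ⊕ e) ↔ e = F ↔ T = F
(((((((f ⊕ (f ∨ d)) ↔ (f ⊕ b)) ↔ f) ⊕ (¬(c ↔ ((e ⊕ b) ⊕ (b ↔ f))) ∨ c)) ↔ ((f ↔ e) ↔ e)) ⊕ e) ↔ e) ↔ e = F ↔ T = F

F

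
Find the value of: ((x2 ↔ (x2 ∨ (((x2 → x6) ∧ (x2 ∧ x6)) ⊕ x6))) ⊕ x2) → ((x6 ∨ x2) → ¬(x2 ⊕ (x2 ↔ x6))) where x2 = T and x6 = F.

Substituting x2=T, x6=F:
x2 → x6 = T → F = F
x2 ∧ x6 = T ∧ F = F
(x2 → x6) ∧ (x2 ∧ x6) = F ∧ F = F
((x2 → x6) ∧ (x2 ∧ x6)) ⊕ x6 = F ⊕ F = F
x2 ∨ (((x2 → x6) ∧ (x2 ∧ x6)) ⊕ x6) = T ∨ F = T
x2 ↔ (x2 ∨ (((x2 → x6) ∧ (x2 ∧ x6)) ⊕ x6)) = T ↔ T = T
(x2 ↔ (x2 ∨ (((x2 → x6) ∧ (x2 ∧ x6)) ⊕ x6))) ⊕ x2 = T ⊕ T = F
x6 ∨ x2 = F ∨ T = T
x2 ↔ x6 = T ↔ F = F
x2 ⊕ (x2 ↔ x6) = T ⊕ F = T
¬(x2 ⊕ (x2 ↔ x6)) = ¬T = F
(x6 ∨ x2) → ¬(x2 ⊕ (x2 ↔ x6)) = T → F = F
((x2 ↔ (x2 ∨ (((x2 → x6) ∧ (x2 ∧ x6)) ⊕ x6))) ⊕ x2) → ((x6 ∨ x2) → ¬(x2 ⊕ (x2 ↔ x6))) = F → F = T

T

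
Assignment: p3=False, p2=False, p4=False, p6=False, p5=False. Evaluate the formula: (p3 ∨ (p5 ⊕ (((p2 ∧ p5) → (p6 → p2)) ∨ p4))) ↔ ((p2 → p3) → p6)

False

Substituting p3=False, p2=False, p4=False, p6=False, p5=False:
p2 ∧ p5 = False ∧ False = False
p6 → p2 = False → False = True
(p2 ∧ p5) → (p6 → p2) = False → True = True
((p2 ∧ p5) → (p6 → p2)) ∨ p4 = True ∨ False = True
p5 ⊕ (((p2 ∧ p5) → (p6 → p2)) ∨ p4) = False ⊕ True = True
p3 ∨ (p5 ⊕ (((p2 ∧ p5) → (p6 → p2)) ∨ p4)) = False ∨ True = True
p2 → p3 = False → False = True
(p2 → p3) → p6 = True → False = False
(p3 ∨ (p5 ⊕ (((p2 ∧ p5) → (p6 → p2)) ∨ p4))) ↔ ((p2 → p3) → p6) = True ↔ False = False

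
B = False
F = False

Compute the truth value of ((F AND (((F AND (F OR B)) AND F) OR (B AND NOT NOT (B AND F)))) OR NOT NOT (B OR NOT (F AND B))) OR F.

True

F OR B = False OR False = False
F AND (F OR B) = False AND False = False
(F AND (F OR B)) AND F = False AND False = False
B AND F = False AND False = False
NOT (B AND F) = NOT False = True
NOT NOT (B AND F) = NOT True = False
B AND NOT NOT (B AND F) = False AND False = False
((F AND (F OR B)) AND F) OR (B AND NOT NOT (B AND F)) = False OR False = False
F AND (((F AND (F OR B)) AND F) OR (B AND NOT NOT (B AND F))) = False AND False = False
F AND B = False AND False = False
NOT (F AND B) = NOT False = True
B OR NOT (F AND B) = False OR True = True
NOT (B OR NOT (F AND B)) = NOT True = False
NOT NOT (B OR NOT (F AND B)) = NOT False = True
(F AND (((F AND (F OR B)) AND F) OR (B AND NOT NOT (B AND F)))) OR NOT NOT (B OR NOT (F AND B)) = False OR True = True
((F AND (((F AND (F OR B)) AND F) OR (B AND NOT NOT (B AND F)))) OR NOT NOT (B OR NOT (F AND B))) OR F = True OR False = True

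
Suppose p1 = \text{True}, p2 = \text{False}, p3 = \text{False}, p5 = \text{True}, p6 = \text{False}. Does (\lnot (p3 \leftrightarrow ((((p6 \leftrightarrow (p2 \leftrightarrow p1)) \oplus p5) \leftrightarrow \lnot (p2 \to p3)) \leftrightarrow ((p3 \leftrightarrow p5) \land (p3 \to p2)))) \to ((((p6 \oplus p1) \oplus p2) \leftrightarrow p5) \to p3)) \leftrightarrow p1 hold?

p2 \leftrightarrow p1 = \text{False} \leftrightarrow \text{True} = \text{False}
p6 \leftrightarrow (p2 \leftrightarrow p1) = \text{False} \leftrightarrow \text{False} = \text{True}
(p6 \leftrightarrow (p2 \leftrightarrow p1)) \oplus p5 = \text{True} \oplus \text{True} = \text{False}
p2 \to p3 = \text{False} \to \text{False} = \text{True}
\lnot (p2 \to p3) = \lnot \text{True} = \text{False}
((p6 \leftrightarrow (p2 \leftrightarrow p1)) \oplus p5) \leftrightarrow \lnot (p2 \to p3) = \text{False} \leftrightarrow \text{False} = \text{True}
p3 \leftrightarrow p5 = \text{False} \leftrightarrow \text{True} = \text{False}
p3 \to p2 = \text{False} \to \text{False} = \text{True}
(p3 \leftrightarrow p5) \land (p3 \to p2) = \text{False} \land \text{True} = \text{False}
(((p6 \leftrightarrow (p2 \leftrightarrow p1)) \oplus p5) \leftrightarrow \lnot (p2 \to p3)) \leftrightarrow ((p3 \leftrightarrow p5) \land (p3 \to p2)) = \text{True} \leftrightarrow \text{False} = \text{False}
p3 \leftrightarrow ((((p6 \leftrightarrow (p2 \leftrightarrow p1)) \oplus p5) \leftrightarrow \lnot (p2 \to p3)) \leftrightarrow ((p3 \leftrightarrow p5) \land (p3 \to p2))) = \text{False} \leftrightarrow \text{False} = \text{True}
\lnot (p3 \leftrightarrow ((((p6 \leftrightarrow (p2 \leftrightarrow p1)) \oplus p5) \leftrightarrow \lnot (p2 \to p3)) \leftrightarrow ((p3 \leftrightarrow p5) \land (p3 \to p2)))) = \lnot \text{True} = \text{False}
p6 \oplus p1 = \text{False} \oplus \text{True} = \text{True}
(p6 \oplus p1) \oplus p2 = \text{True} \oplus \text{False} = \text{True}
((p6 \oplus p1) \oplus p2) \leftrightarrow p5 = \text{True} \leftrightarrow \text{True} = \text{True}
(((p6 \oplus p1) \oplus p2) \leftrightarrow p5) \to p3 = \text{True} \to \text{False} = \text{False}
\lnot (p3 \leftrightarrow ((((p6 \leftrightarrow (p2 \leftrightarrow p1)) \oplus p5) \leftrightarrow \lnot (p2 \to p3)) \leftrightarrow ((p3 \leftrightarrow p5) \land (p3 \to p2)))) \to ((((p6 \oplus p1) \oplus p2) \leftrightarrow p5) \to p3) = \text{False} \to \text{False} = \text{True}
(\lnot (p3 \leftrightarrow ((((p6 \leftrightarrow (p2 \leftrightarrow p1)) \oplus p5) \leftrightarrow \lnot (p2 \to p3)) \leftrightarrow ((p3 \leftrightarrow p5) \land (p3 \to p2)))) \to ((((p6 \oplus p1) \oplus p2) \leftrightarrow p5) \to p3)) \leftrightarrow p1 = \text{True} \leftrightarrow \text{True} = \text{True}

\text{True}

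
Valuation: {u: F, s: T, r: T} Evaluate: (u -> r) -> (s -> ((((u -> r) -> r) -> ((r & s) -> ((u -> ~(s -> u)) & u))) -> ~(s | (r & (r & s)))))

u -> r = F -> T = T
u -> r = F -> T = T
(u -> r) -> r = T -> T = T
r & s = T & T = T
s -> u = T -> F = F
~(s -> u) = ~F = T
u -> ~(s -> u) = F -> T = T
(u -> ~(s -> u)) & u = T & F = F
(r & s) -> ((u -> ~(s -> u)) & u) = T -> F = F
((u -> r) -> r) -> ((r & s) -> ((u -> ~(s -> u)) & u)) = T -> F = F
r & s = T & T = T
r & (r & s) = T & T = T
s | (r & (r & s)) = T | T = T
~(s | (r & (r & s))) = ~T = F
(((u -> r) -> r) -> ((r & s) -> ((u -> ~(s -> u)) & u))) -> ~(s | (r & (r & s))) = F -> F = T
s -> ((((u -> r) -> r) -> ((r & s) -> ((u -> ~(s -> u)) & u))) -> ~(s | (r & (r & s)))) = T -> T = T
(u -> r) -> (s -> ((((u -> r) -> r) -> ((r & s) -> ((u -> ~(s -> u)) & u))) -> ~(s | (r & (r & s))))) = T -> T = T

T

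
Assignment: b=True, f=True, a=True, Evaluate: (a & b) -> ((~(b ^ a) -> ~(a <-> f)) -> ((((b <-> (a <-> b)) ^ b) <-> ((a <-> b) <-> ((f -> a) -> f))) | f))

Substituting b=True, f=True, a=True:
a & b = True & True = True
b ^ a = True ^ True = False
~(b ^ a) = ~False = True
a <-> f = True <-> True = True
~(a <-> f) = ~True = False
~(b ^ a) -> ~(a <-> f) = True -> False = False
a <-> b = True <-> True = True
b <-> (a <-> b) = True <-> True = True
(b <-> (a <-> b)) ^ b = True ^ True = False
a <-> b = True <-> True = True
f -> a = True -> True = True
(f -> a) -> f = True -> True = True
(a <-> b) <-> ((f -> a) -> f) = True <-> True = True
((b <-> (a <-> b)) ^ b) <-> ((a <-> b) <-> ((f -> a) -> f)) = False <-> True = False
(((b <-> (a <-> b)) ^ b) <-> ((a <-> b) <-> ((f -> a) -> f))) | f = False | True = True
(~(b ^ a) -> ~(a <-> f)) -> ((((b <-> (a <-> b)) ^ b) <-> ((a <-> b) <-> ((f -> a) -> f))) | f) = False -> True = True
(a & b) -> ((~(b ^ a) -> ~(a <-> f)) -> ((((b <-> (a <-> b)) ^ b) <-> ((a <-> b) <-> ((f -> a) -> f))) | f)) = True -> True = True

True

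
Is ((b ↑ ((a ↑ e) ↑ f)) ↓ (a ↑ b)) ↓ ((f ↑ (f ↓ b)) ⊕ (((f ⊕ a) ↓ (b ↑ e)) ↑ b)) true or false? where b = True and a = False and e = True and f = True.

True

a ↑ e = False ↑ True = True
(a ↑ e) ↑ f = True ↑ True = False
b ↑ ((a ↑ e) ↑ f) = True ↑ False = True
a ↑ b = False ↑ True = True
(b ↑ ((a ↑ e) ↑ f)) ↓ (a ↑ b) = True ↓ True = False
f ↓ b = True ↓ True = False
f ↑ (f ↓ b) = True ↑ False = True
f ⊕ a = True ⊕ False = True
b ↑ e = True ↑ True = False
(f ⊕ a) ↓ (b ↑ e) = True ↓ False = False
((f ⊕ a) ↓ (b ↑ e)) ↑ b = False ↑ True = True
(f ↑ (f ↓ b)) ⊕ (((f ⊕ a) ↓ (b ↑ e)) ↑ b) = True ⊕ True = False
((b ↑ ((a ↑ e) ↑ f)) ↓ (a ↑ b)) ↓ ((f ↑ (f ↓ b)) ⊕ (((f ⊕ a) ↓ (b ↑ e)) ↑ b)) = False ↓ False = True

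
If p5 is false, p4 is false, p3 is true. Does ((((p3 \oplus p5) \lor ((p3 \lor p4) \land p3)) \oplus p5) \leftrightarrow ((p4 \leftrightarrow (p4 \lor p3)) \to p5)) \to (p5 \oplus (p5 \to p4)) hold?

p3 \oplus p5 = T \oplus F = T
p3 \lor p4 = T \lor F = T
(p3 \lor p4) \land p3 = T \land T = T
(p3 \oplus p5) \lor ((p3 \lor p4) \land p3) = T \lor T = T
((p3 \oplus p5) \lor ((p3 \lor p4) \land p3)) \oplus p5 = T \oplus F = T
p4 \lor p3 = F \lor T = T
p4 \leftrightarrow (p4 \lor p3) = F \leftrightarrow T = F
(p4 \leftrightarrow (p4 \lor p3)) \to p5 = F \to F = T
(((p3 \oplus p5) \lor ((p3 \lor p4) \land p3)) \oplus p5) \leftrightarrow ((p4 \leftrightarrow (p4 \lor p3)) \to p5) = T \leftrightarrow T = T
p5 \to p4 = F \to F = T
p5 \oplus (p5 \to p4) = F \oplus T = T
((((p3 \oplus p5) \lor ((p3 \lor p4) \land p3)) \oplus p5) \leftrightarrow ((p4 \leftrightarrow (p4 \lor p3)) \to p5)) \to (p5 \oplus (p5 \to p4)) = T \to T = T

T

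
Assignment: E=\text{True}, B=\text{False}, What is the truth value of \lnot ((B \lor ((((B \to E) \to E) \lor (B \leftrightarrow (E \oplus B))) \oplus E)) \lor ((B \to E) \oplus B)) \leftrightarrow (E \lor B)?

B \to E = \text{False} \to \text{True} = \text{True}
(B \to E) \to E = \text{True} \to \text{True} = \text{True}
E \oplus B = \text{True} \oplus \text{False} = \text{True}
B \leftrightarrow (E \oplus B) = \text{False} \leftrightarrow \text{True} = \text{False}
((B \to E) \to E) \lor (B \leftrightarrow (E \oplus B)) = \text{True} \lor \text{False} = \text{True}
(((B \to E) \to E) \lor (B \leftrightarrow (E \oplus B))) \oplus E = \text{True} \oplus \text{True} = \text{False}
B \lor ((((B \to E) \to E) \lor (B \leftrightarrow (E \oplus B))) \oplus E) = \text{False} \lor \text{False} = \text{False}
B \to E = \text{False} \to \text{True} = \text{True}
(B \to E) \oplus B = \text{True} \oplus \text{False} = \text{True}
(B \lor ((((B \to E) \to E) \lor (B \leftrightarrow (E \oplus B))) \oplus E)) \lor ((B \to E) \oplus B) = \text{False} \lor \text{True} = \text{True}
\lnot ((B \lor ((((B \to E) \to E) \lor (B \leftrightarrow (E \oplus B))) \oplus E)) \lor ((B \to E) \oplus B)) = \lnot \text{True} = \text{False}
E \lor B = \text{True} \lor \text{False} = \text{True}
\lnot ((B \lor ((((B \to E) \to E) \lor (B \leftrightarrow (E \oplus B))) \oplus E)) \lor ((B \to E) \oplus B)) \leftrightarrow (E \lor B) = \text{False} \leftrightarrow \text{True} = \text{False}

\text{False}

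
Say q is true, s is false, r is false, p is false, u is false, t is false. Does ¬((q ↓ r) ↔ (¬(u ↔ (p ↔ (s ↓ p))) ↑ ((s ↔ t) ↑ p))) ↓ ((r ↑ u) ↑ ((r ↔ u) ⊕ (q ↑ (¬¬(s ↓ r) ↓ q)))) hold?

q ↓ r = True ↓ False = False
s ↓ p = False ↓ False = True
p ↔ (s ↓ p) = False ↔ True = False
u ↔ (p ↔ (s ↓ p)) = False ↔ False = True
¬(u ↔ (p ↔ (s ↓ p))) = ¬True = False
s ↔ t = False ↔ False = True
(s ↔ t) ↑ p = True ↑ False = True
¬(u ↔ (p ↔ (s ↓ p))) ↑ ((s ↔ t) ↑ p) = False ↑ True = True
(q ↓ r) ↔ (¬(u ↔ (p ↔ (s ↓ p))) ↑ ((s ↔ t) ↑ p)) = False ↔ True = False
¬((q ↓ r) ↔ (¬(u ↔ (p ↔ (s ↓ p))) ↑ ((s ↔ t) ↑ p))) = ¬False = True
r ↑ u = False ↑ False = True
r ↔ u = False ↔ False = True
s ↓ r = False ↓ False = True
¬(s ↓ r) = ¬True = False
¬¬(s ↓ r) = ¬False = True
¬¬(s ↓ r) ↓ q = True ↓ True = False
q ↑ (¬¬(s ↓ r) ↓ q) = True ↑ False = True
(r ↔ u) ⊕ (q ↑ (¬¬(s ↓ r) ↓ q)) = True ⊕ True = False
(r ↑ u) ↑ ((r ↔ u) ⊕ (q ↑ (¬¬(s ↓ r) ↓ q))) = True ↑ False = True
¬((q ↓ r) ↔ (¬(u ↔ (p ↔ (s ↓ p))) ↑ ((s ↔ t) ↑ p))) ↓ ((r ↑ u) ↑ ((r ↔ u) ⊕ (q ↑ (¬¬(s ↓ r) ↓ q)))) = True ↓ True = False

False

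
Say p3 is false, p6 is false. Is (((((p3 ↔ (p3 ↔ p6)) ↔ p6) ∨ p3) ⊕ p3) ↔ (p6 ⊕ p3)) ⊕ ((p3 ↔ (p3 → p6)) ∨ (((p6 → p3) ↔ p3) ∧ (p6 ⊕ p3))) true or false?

F

Substituting p3=F, p6=F:
p3 ↔ p6 = F ↔ F = T
p3 ↔ (p3 ↔ p6) = F ↔ T = F
(p3 ↔ (p3 ↔ p6)) ↔ p6 = F ↔ F = T
((p3 ↔ (p3 ↔ p6)) ↔ p6) ∨ p3 = T ∨ F = T
(((p3 ↔ (p3 ↔ p6)) ↔ p6) ∨ p3) ⊕ p3 = T ⊕ F = T
p6 ⊕ p3 = F ⊕ F = F
((((p3 ↔ (p3 ↔ p6)) ↔ p6) ∨ p3) ⊕ p3) ↔ (p6 ⊕ p3) = T ↔ F = F
p3 → p6 = F → F = T
p3 ↔ (p3 → p6) = F ↔ T = F
p6 → p3 = F → F = T
(p6 → p3) ↔ p3 = T ↔ F = F
p6 ⊕ p3 = F ⊕ F = F
((p6 → p3) ↔ p3) ∧ (p6 ⊕ p3) = F ∧ F = F
(p3 ↔ (p3 → p6)) ∨ (((p6 → p3) ↔ p3) ∧ (p6 ⊕ p3)) = F ∨ F = F
(((((p3 ↔ (p3 ↔ p6)) ↔ p6) ∨ p3) ⊕ p3) ↔ (p6 ⊕ p3)) ⊕ ((p3 ↔ (p3 → p6)) ∨ (((p6 → p3) ↔ p3) ∧ (p6 ⊕ p3))) = F ⊕ F = F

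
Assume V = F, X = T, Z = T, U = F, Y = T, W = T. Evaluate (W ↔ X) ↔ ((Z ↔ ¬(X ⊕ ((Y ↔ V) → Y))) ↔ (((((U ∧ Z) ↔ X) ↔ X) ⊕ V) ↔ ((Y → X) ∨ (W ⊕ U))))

F

W ↔ X = T ↔ T = T
Y ↔ V = T ↔ F = F
(Y ↔ V) → Y = F → T = T
X ⊕ ((Y ↔ V) → Y) = T ⊕ T = F
¬(X ⊕ ((Y ↔ V) → Y)) = ¬F = T
Z ↔ ¬(X ⊕ ((Y ↔ V) → Y)) = T ↔ T = T
U ∧ Z = F ∧ T = F
(U ∧ Z) ↔ X = F ↔ T = F
((U ∧ Z) ↔ X) ↔ X = F ↔ T = F
(((U ∧ Z) ↔ X) ↔ X) ⊕ V = F ⊕ F = F
Y → X = T → T = T
W ⊕ U = T ⊕ F = T
(Y → X) ∨ (W ⊕ U) = T ∨ T = T
((((U ∧ Z) ↔ X) ↔ X) ⊕ V) ↔ ((Y → X) ∨ (W ⊕ U)) = F ↔ T = F
(Z ↔ ¬(X ⊕ ((Y ↔ V) → Y))) ↔ (((((U ∧ Z) ↔ X) ↔ X) ⊕ V) ↔ ((Y → X) ∨ (W ⊕ U))) = T ↔ F = F
(W ↔ X) ↔ ((Z ↔ ¬(X ⊕ ((Y ↔ V) → Y))) ↔ (((((U ∧ Z) ↔ X) ↔ X) ⊕ V) ↔ ((Y → X) ∨ (W ⊕ U)))) = T ↔ F = F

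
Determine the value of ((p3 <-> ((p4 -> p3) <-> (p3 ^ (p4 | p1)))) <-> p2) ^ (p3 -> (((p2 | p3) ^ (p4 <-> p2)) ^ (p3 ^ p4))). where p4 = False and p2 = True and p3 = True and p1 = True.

Substituting p4=False, p2=True, p3=True, p1=True:
p4 -> p3 = False -> True = True
p4 | p1 = False | True = True
p3 ^ (p4 | p1) = True ^ True = False
(p4 -> p3) <-> (p3 ^ (p4 | p1)) = True <-> False = False
p3 <-> ((p4 -> p3) <-> (p3 ^ (p4 | p1))) = True <-> False = False
(p3 <-> ((p4 -> p3) <-> (p3 ^ (p4 | p1)))) <-> p2 = False <-> True = False
p2 | p3 = True | True = True
p4 <-> p2 = False <-> True = False
(p2 | p3) ^ (p4 <-> p2) = True ^ False = True
p3 ^ p4 = True ^ False = True
((p2 | p3) ^ (p4 <-> p2)) ^ (p3 ^ p4) = True ^ True = False
p3 -> (((p2 | p3) ^ (p4 <-> p2)) ^ (p3 ^ p4)) = True -> False = False
((p3 <-> ((p4 -> p3) <-> (p3 ^ (p4 | p1)))) <-> p2) ^ (p3 -> (((p2 | p3) ^ (p4 <-> p2)) ^ (p3 ^ p4))) = False ^ False = False

False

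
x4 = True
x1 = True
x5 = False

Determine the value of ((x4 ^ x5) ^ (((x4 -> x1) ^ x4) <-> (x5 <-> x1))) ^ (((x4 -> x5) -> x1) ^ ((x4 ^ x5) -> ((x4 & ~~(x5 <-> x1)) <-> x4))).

x4 ^ x5 = True ^ False = True
x4 -> x1 = True -> True = True
(x4 -> x1) ^ x4 = True ^ True = False
x5 <-> x1 = False <-> True = False
((x4 -> x1) ^ x4) <-> (x5 <-> x1) = False <-> False = True
(x4 ^ x5) ^ (((x4 -> x1) ^ x4) <-> (x5 <-> x1)) = True ^ True = False
x4 -> x5 = True -> False = False
(x4 -> x5) -> x1 = False -> True = True
x4 ^ x5 = True ^ False = True
x5 <-> x1 = False <-> True = False
~(x5 <-> x1) = ~False = True
~~(x5 <-> x1) = ~True = False
x4 & ~~(x5 <-> x1) = True & False = False
(x4 & ~~(x5 <-> x1)) <-> x4 = False <-> True = False
(x4 ^ x5) -> ((x4 & ~~(x5 <-> x1)) <-> x4) = True -> False = False
((x4 -> x5) -> x1) ^ ((x4 ^ x5) -> ((x4 & ~~(x5 <-> x1)) <-> x4)) = True ^ False = True
((x4 ^ x5) ^ (((x4 -> x1) ^ x4) <-> (x5 <-> x1))) ^ (((x4 -> x5) -> x1) ^ ((x4 ^ x5) -> ((x4 & ~~(x5 <-> x1)) <-> x4))) = False ^ True = True

True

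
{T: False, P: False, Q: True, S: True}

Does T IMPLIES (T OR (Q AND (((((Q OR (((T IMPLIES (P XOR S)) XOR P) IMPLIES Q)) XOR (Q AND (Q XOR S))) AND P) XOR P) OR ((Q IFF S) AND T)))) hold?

True

P XOR S = False XOR True = True
T IMPLIES (P XOR S) = False IMPLIES True = True
(T IMPLIES (P XOR S)) XOR P = True XOR False = True
((T IMPLIES (P XOR S)) XOR P) IMPLIES Q = True IMPLIES True = True
Q OR (((T IMPLIES (P XOR S)) XOR P) IMPLIES Q) = True OR True = True
Q XOR S = True XOR True = False
Q AND (Q XOR S) = True AND False = False
(Q OR (((T IMPLIES (P XOR S)) XOR P) IMPLIES Q)) XOR (Q AND (Q XOR S)) = True XOR False = True
((Q OR (((T IMPLIES (P XOR S)) XOR P) IMPLIES Q)) XOR (Q AND (Q XOR S))) AND P = True AND False = False
(((Q OR (((T IMPLIES (P XOR S)) XOR P) IMPLIES Q)) XOR (Q AND (Q XOR S))) AND P) XOR P = False XOR False = False
Q IFF S = True IFF True = True
(Q IFF S) AND T = True AND False = False
((((Q OR (((T IMPLIES (P XOR S)) XOR P) IMPLIES Q)) XOR (Q AND (Q XOR S))) AND P) XOR P) OR ((Q IFF S) AND T) = False OR False = False
Q AND (((((Q OR (((T IMPLIES (P XOR S)) XOR P) IMPLIES Q)) XOR (Q AND (Q XOR S))) AND P) XOR P) OR ((Q IFF S) AND T)) = True AND False = False
T OR (Q AND (((((Q OR (((T IMPLIES (P XOR S)) XOR P) IMPLIES Q)) XOR (Q AND (Q XOR S))) AND P) XOR P) OR ((Q IFF S) AND T))) = False OR False = False
T IMPLIES (T OR (Q AND (((((Q OR (((T IMPLIES (P XOR S)) XOR P) IMPLIES Q)) XOR (Q AND (Q XOR S))) AND P) XOR P) OR ((Q IFF S) AND T)))) = False IMPLIES False = True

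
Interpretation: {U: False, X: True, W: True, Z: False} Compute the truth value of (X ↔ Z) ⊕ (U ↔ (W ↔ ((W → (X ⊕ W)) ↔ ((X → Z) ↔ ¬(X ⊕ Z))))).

True

X ↔ Z = True ↔ False = False
X ⊕ W = True ⊕ True = False
W → (X ⊕ W) = True → False = False
X → Z = True → False = False
X ⊕ Z = True ⊕ False = True
¬(X ⊕ Z) = ¬True = False
(X → Z) ↔ ¬(X ⊕ Z) = False ↔ False = True
(W → (X ⊕ W)) ↔ ((X → Z) ↔ ¬(X ⊕ Z)) = False ↔ True = False
W ↔ ((W → (X ⊕ W)) ↔ ((X → Z) ↔ ¬(X ⊕ Z))) = True ↔ False = False
U ↔ (W ↔ ((W → (X ⊕ W)) ↔ ((X → Z) ↔ ¬(X ⊕ Z)))) = False ↔ False = True
(X ↔ Z) ⊕ (U ↔ (W ↔ ((W → (X ⊕ W)) ↔ ((X → Z) ↔ ¬(X ⊕ Z))))) = False ⊕ True = True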